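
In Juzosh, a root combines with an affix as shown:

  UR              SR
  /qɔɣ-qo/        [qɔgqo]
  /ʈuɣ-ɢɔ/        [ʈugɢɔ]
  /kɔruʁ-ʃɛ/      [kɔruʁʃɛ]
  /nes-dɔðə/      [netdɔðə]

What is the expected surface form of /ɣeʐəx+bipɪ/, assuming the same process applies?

[ɣeʐəkbipɪ]

The data show regressive manner assimilation: /ɣ/ → [g] before /q/; /ɣ/ → [g] before /ɢ/; /s/ → [t] before /d/. In each pair only manner changes, matching the following consonant, while place and voice stay constant.
Nothing changes in [kɔruʁʃɛ]: there the adjacent consonants already agree in manner (/ʁ/ and /ʃ/ are both fricatives), so this form is consistent with the same rule.
/x/ is a voiceless velar fricative. The following trigger /b/ is a stop, so /x/ must become a stop as well.
The voiceless velar stop is [k], so /x/ → [k].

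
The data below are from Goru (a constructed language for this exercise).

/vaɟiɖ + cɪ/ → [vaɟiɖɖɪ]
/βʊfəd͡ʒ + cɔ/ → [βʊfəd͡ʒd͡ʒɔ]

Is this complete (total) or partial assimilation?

total assimilation

The segment that alternates is /c/, which surfaces as [ɖ] when adjacent to /ɖ/.
The output [ɖ] is identical to the trigger /ɖ/ — every feature (place, manner, voicing) has been copied — so this is total assimilation.
The remaining alternation confirms this: /c/ → [d͡ʒ] after /d͡ʒ/ — in each case the output is a copy of the preceding consonant.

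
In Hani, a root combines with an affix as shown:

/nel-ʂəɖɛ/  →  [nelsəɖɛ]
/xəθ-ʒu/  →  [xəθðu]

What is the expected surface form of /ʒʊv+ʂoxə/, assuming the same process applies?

[ʒʊvfoxə]

The data show progressive place assimilation: /ʂ/ → [s] after /l/; /ʒ/ → [ð] after /θ/. In each pair only place changes, matching the preceding consonant, while manner and voice stay constant.
The rule targets /ʂ/ (voiceless retroflex fricative), which sits after the trigger /v/ (labiodental).
A voiceless labiodental fricative is [f], so the surface segment is [f].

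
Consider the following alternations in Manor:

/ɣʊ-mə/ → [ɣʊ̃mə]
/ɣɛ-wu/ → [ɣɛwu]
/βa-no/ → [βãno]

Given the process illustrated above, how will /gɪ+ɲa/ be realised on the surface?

The data show regressive nasality assimilation (vowel nasalisation): /ʊ/ → [ʊ̃] before /m/; /a/ → [ã] before /n/ — a vowel is nasalised by an immediately following nasal consonant.
No change occurs in [ɣɛwu] because the vowel at the boundary is adjacent to an oral consonant, not a nasal (/ɛ/ next to /w/).
The vowel /ɪ/ is adjacent to the following nasal /ɲ/, so it acquires [+nasal] and surfaces as [ɪ̃].

[gɪ̃ɲa]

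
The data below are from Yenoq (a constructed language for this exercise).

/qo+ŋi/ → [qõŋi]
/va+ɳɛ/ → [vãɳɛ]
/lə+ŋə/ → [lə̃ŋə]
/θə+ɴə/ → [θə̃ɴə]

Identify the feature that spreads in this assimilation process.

The vowel /o/ surfaces as nasalised [õ] next to the following nasal /ŋ/ — it has acquired the [+nasal] feature of its neighbour.
Likewise in the remaining data: /a/ → [ã] before /ɳ/; /ə/ → [ə̃] before /ŋ/; /ə/ → [ə̃] before /ɴ/ — each time a vowel is nasalised next to a following nasal.

nasality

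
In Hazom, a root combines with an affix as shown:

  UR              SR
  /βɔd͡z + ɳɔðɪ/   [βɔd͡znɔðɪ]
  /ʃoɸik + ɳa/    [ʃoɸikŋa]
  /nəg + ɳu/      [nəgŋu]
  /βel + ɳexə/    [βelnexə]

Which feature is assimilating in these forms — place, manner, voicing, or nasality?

place

Underlying /ɳ/ is realised as [n] next to /d͡z/; /d͡z/ itself does not change.
The change retroflex → alveolar matches the place of the preceding /d͡z/, identifying this as place assimilation.
The same holds elsewhere in the data: /ɳ/ → [ŋ] after /k/ (retroflex → velar, matching velar); /ɳ/ → [ŋ] after /g/ (retroflex → velar, matching velar); /ɳ/ → [n] after /l/ (retroflex → alveolar, matching alveolar) — only place changes, and always toward the preceding segment.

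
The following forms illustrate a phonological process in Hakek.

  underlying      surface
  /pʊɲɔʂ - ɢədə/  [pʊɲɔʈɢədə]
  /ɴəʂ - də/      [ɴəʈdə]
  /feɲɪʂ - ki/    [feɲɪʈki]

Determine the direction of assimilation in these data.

Underlying /ʂ/ is realised as [ʈ] next to /ɢ/; /ɢ/ itself does not change.
The change fricative → stop matches the manner of the following /ɢ/, identifying this as manner assimilation.
The same holds elsewhere in the data: /ʂ/ → [ʈ] before /d/ (fricative → stop, matching a stop); /ʂ/ → [ʈ] before /k/ (fricative → stop, matching a stop) — only manner changes, and always toward the following segment.
The trigger is the following segment, so the direction is regressive (anticipatory).

regressive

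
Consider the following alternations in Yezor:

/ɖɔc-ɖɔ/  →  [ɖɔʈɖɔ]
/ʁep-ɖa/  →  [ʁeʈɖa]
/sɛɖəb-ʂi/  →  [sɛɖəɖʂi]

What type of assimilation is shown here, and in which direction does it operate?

Comparing underlying and surface forms, /c/ → [ʈ] is the alternation; the neighbouring /ɖ/ is constant.
/c/ is palatal while /ɖ/ is retroflex; the output [ʈ] is retroflex, matching the trigger — so the feature that spreads is place.
Manner and voice are unchanged, so the assimilation is partial, not total.
Checking the remaining alternations: /p/ → [ʈ] before /ɖ/ (bilabial → retroflex, matching retroflex); /b/ → [ɖ] before /ʂ/ (bilabial → retroflex, matching retroflex) — only place changes, and always toward the following segment.
The trigger is the following segment, so the direction is regressive (anticipatory).

regressive place assimilation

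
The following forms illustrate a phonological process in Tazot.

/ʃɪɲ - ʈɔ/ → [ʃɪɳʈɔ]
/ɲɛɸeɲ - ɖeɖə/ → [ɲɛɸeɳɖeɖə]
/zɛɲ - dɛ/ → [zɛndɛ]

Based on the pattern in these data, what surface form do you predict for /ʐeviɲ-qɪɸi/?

[ʐeviɴqɪɸi]

The data show regressive place assimilation: /ɲ/ → [ɳ] before /ʈ/; /ɲ/ → [ɳ] before /ɖ/; /ɲ/ → [n] before /d/. In each pair only place changes, matching the following consonant, while manner and voice stay constant.
The rule targets /ɲ/ (voiced palatal nasal), which sits before the trigger /q/ (uvular).
A voiced uvular nasal is [ɴ], so the surface segment is [ɴ].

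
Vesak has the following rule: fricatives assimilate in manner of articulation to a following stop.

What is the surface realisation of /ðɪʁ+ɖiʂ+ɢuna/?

/ʁ/ is a voiced uvular fricative. The following trigger /ɖ/ is a stop, so /ʁ/ must become a stop as well.
The voiced uvular stop is [ɢ], so /ʁ/ → [ɢ].
At the second juncture, /ʂ/ likewise becomes [ʈ] adjacent to /ɢ/.

[ðɪɢɖiʈɢuna]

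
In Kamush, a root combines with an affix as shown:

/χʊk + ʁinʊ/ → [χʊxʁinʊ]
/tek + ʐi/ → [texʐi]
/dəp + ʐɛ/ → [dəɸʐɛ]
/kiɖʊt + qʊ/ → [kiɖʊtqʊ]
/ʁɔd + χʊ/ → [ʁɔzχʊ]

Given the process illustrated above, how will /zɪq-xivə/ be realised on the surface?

[zɪχxivə]

The data show regressive manner assimilation: /k/ → [x] before /ʁ/; /k/ → [x] before /ʐ/; /p/ → [ɸ] before /ʐ/; /d/ → [z] before /χ/. In each pair only manner changes, matching the following consonant, while place and voice stay constant.
No alternation appears in [kiɖʊtqʊ]: there the adjacent consonants already agree in manner (/t/ and /q/ are both stops), so this form is consistent with the same rule.
/q/ is a voiceless uvular stop. The following trigger /x/ is a fricative, so /q/ must become a fricative as well.
Changing only its manner to fricative gives [χ] — the voiceless uvular fricative.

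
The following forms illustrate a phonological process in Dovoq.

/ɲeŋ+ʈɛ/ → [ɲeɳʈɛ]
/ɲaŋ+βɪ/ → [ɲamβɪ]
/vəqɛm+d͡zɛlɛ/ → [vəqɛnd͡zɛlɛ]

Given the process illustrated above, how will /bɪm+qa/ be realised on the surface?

[bɪɴqa]

The data show regressive place assimilation: /ŋ/ → [ɳ] before /ʈ/; /ŋ/ → [m] before /β/; /m/ → [n] before /d͡z/. In each pair only place changes, matching the following consonant, while manner and voice stay constant.
/m/ is a voiced bilabial nasal. The following trigger /q/ is uvular, so /m/ must become uvular as well.
A voiced uvular nasal is [ɴ], so the surface segment is [ɴ].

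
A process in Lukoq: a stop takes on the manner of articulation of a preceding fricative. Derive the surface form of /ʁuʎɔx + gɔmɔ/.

The rule targets /g/ (voiced velar stop), which sits after the trigger /x/ (fricative).
A voiced velar fricative is [ɣ], so the surface segment is [ɣ].

[ʁuʎɔxɣɔmɔ]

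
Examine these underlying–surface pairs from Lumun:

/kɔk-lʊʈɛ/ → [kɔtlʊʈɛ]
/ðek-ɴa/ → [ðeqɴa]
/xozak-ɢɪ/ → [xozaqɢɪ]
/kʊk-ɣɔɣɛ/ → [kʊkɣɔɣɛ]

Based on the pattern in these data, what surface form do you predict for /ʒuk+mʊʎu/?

[ʒupmʊʎu]

The data show regressive place assimilation: /k/ → [t] before /l/; /k/ → [q] before /ɴ/; /k/ → [q] before /ɢ/. In each pair only place changes, matching the following consonant, while manner and voice stay constant.
Nothing changes in [kʊkɣɔɣɛ]: there the adjacent consonants already agree in place (/k/ and /ɣ/ are both velar), so this form is consistent with the same rule.
The rule targets /k/ (voiceless velar stop), which sits before the trigger /m/ (bilabial).
The voiceless bilabial stop is [p], so /k/ → [p].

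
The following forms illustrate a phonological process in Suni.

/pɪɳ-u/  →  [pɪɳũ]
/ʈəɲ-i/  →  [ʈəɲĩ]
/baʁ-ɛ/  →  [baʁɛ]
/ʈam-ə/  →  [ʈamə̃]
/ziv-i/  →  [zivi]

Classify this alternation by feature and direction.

The vowel /u/ surfaces as nasalised [ũ] next to the preceding nasal /ɳ/ — it has acquired the [+nasal] feature of its neighbour.
Likewise in the remaining data: /i/ → [ĩ] after /ɲ/; /ə/ → [ə̃] after /m/ — each time a vowel is nasalised next to a preceding nasal.
No change occurs in [baʁɛ], [zivi] because the vowel at the boundary is adjacent to an oral consonant, not a nasal (/ɛ/ next to /ʁ/; /i/ next to /v/).
Because the conditioning nasal is to the left of the vowel that changes, the process is progressive (perseverative).

progressive nasality assimilation (vowel nasalisation)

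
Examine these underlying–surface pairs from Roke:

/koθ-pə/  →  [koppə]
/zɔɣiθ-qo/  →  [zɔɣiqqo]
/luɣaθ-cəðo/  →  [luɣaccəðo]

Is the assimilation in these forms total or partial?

total assimilation

Comparing underlying and surface forms, /θ/ → [p] is the alternation; the neighbouring /p/ is constant.
The output [p] is identical to the trigger /p/ — every feature (place, manner, voicing) has been copied — so this is total assimilation.
The other forms behave the same way: /θ/ → [q] before /q/; /θ/ → [c] before /c/ — in each case the output is a copy of the following consonant.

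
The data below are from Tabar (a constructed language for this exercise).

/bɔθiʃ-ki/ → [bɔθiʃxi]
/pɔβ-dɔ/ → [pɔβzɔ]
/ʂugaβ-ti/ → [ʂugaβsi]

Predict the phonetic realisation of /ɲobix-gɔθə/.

[ɲobixɣɔθə]

The data show progressive manner assimilation: /k/ → [x] after /ʃ/; /d/ → [z] after /β/; /t/ → [s] after /β/. In each pair only manner changes, matching the preceding consonant, while place and voice stay constant.
The rule targets /g/ (voiced velar stop), which sits after the trigger /x/ (fricative).
A voiced velar fricative is [ɣ], so the surface segment is [ɣ].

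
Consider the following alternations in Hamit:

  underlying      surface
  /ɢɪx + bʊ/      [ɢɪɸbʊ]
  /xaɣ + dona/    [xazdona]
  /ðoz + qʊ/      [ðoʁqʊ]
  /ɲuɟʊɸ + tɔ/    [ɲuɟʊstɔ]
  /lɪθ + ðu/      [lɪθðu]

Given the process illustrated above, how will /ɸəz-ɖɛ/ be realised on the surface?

The data show regressive place assimilation: /x/ → [ɸ] before /b/; /ɣ/ → [z] before /d/; /z/ → [ʁ] before /q/; /ɸ/ → [s] before /t/. In each pair only place changes, matching the following consonant, while manner and voice stay constant.
No alternation appears in [lɪθðu]: there the adjacent consonants already agree in place (/θ/ and /ð/ are both dental), so this form is consistent with the same rule.
The rule targets /z/ (voiced alveolar fricative), which sits before the trigger /ɖ/ (retroflex).
A voiced retroflex fricative is [ʐ], so the surface segment is [ʐ].

[ɸəʐɖɛ]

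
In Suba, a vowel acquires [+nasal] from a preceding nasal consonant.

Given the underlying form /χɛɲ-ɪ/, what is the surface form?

[χɛɲɪ̃]

/ɪ/ sits next to the nasal /ɲ/ and is therefore nasalised to [ɪ̃].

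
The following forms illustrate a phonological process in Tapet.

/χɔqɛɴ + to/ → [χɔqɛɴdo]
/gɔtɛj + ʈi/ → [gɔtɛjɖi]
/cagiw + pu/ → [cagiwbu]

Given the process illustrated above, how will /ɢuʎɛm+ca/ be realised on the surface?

[ɢuʎɛmɟa]

The data show progressive voicing assimilation: /t/ → [d] after /ɴ/; /ʈ/ → [ɖ] after /j/; /p/ → [b] after /w/. In each pair only voicing changes, matching the preceding consonant, while place and manner stay constant.
/c/ is a voiceless palatal stop. The preceding trigger /m/ is voiced, so /c/ must become voiced as well.
A voiced palatal stop is [ɟ], so the surface segment is [ɟ].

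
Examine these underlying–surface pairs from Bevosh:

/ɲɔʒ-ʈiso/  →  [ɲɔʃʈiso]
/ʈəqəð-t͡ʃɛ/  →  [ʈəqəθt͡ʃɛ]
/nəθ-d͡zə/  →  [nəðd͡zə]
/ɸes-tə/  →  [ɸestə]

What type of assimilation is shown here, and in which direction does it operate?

Underlying /ʒ/ is realised as [ʃ] next to /ʈ/; /ʈ/ itself does not change.
The change voiced → voiceless matches the voicing of the following /ʈ/, identifying this as voicing assimilation.
Place and manner are unchanged, so the assimilation is partial, not total.
The other alternating forms pattern the same way: /ð/ → [θ] before /t͡ʃ/ (voiced → voiceless, matching voiceless); /θ/ → [ð] before /d͡z/ (voiceless → voiced, matching voiced) — only voicing changes, and always toward the following segment.
No alternation appears in [ɸestə]: there the adjacent consonants already agree in voicing (/s/ and /t/ are both voiceless), so this form is consistent with the same rule.
The trigger is the following segment, so the direction is regressive (anticipatory).

regressive voicing assimilation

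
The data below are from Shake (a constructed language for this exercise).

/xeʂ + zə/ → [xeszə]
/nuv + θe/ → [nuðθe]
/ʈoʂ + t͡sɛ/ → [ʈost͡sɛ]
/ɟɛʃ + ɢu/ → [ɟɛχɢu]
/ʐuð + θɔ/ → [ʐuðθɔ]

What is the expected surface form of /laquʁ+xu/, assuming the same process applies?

[laquɣxu]

The data show regressive place assimilation: /ʂ/ → [s] before /z/; /v/ → [ð] before /θ/; /ʂ/ → [s] before /t͡s/; /ʃ/ → [χ] before /ɢ/. In each pair only place changes, matching the following consonant, while manner and voice stay constant.
Nothing changes in [ʐuðθɔ]: there the adjacent consonants already agree in place (/ð/ and /θ/ are both dental), so this form is consistent with the same rule.
/ʁ/ is a voiced uvular fricative. The following trigger /x/ is velar, so /ʁ/ must become velar as well.
A voiced velar fricative is [ɣ], so the surface segment is [ɣ].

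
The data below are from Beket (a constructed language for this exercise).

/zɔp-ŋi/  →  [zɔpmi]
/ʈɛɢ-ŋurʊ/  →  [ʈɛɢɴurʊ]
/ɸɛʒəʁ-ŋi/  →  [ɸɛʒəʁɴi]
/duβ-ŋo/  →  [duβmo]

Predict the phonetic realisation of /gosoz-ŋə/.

The data show progressive place assimilation: /ŋ/ → [m] after /p/; /ŋ/ → [ɴ] after /ɢ/; /ŋ/ → [ɴ] after /ʁ/; /ŋ/ → [m] after /β/. In each pair only place changes, matching the preceding consonant, while manner and voice stay constant.
The rule targets /ŋ/ (voiced velar nasal), which sits after the trigger /z/ (alveolar).
Changing only its place to alveolar gives [n] — the voiced alveolar nasal.

[gosoznə]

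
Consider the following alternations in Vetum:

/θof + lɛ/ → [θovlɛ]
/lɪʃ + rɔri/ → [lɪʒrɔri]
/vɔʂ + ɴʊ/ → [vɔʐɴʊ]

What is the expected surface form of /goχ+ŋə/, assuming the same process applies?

The data show regressive voicing assimilation: /f/ → [v] before /l/; /ʃ/ → [ʒ] before /r/; /ʂ/ → [ʐ] before /ɴ/. In each pair only voicing changes, matching the following consonant, while place and manner stay constant.
The rule targets /χ/ (voiceless uvular fricative), which sits before the trigger /ŋ/ (voiced).
The voiced uvular fricative is [ʁ], so /χ/ → [ʁ].

[goʁŋə]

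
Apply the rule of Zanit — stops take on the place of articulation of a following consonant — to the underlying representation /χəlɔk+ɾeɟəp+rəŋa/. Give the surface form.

The rule targets /k/ (voiceless velar stop), which sits before the trigger /ɾ/ (alveolar).
Changing only its place to alveolar gives [t] — the voiceless alveolar stop.
At the second juncture, /p/ likewise becomes [t] adjacent to /r/.

[χəlɔtɾeɟətrəŋa]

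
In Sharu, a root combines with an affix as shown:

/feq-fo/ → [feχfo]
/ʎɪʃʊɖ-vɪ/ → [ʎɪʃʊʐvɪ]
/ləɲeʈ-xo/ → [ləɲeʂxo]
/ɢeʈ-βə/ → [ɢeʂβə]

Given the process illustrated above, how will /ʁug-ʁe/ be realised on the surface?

The data show regressive manner assimilation: /q/ → [χ] before /f/; /ɖ/ → [ʐ] before /v/; /ʈ/ → [ʂ] before /x/; /ʈ/ → [ʂ] before /β/. In each pair only manner changes, matching the following consonant, while place and voice stay constant.
The rule targets /g/ (voiced velar stop), which sits before the trigger /ʁ/ (fricative).
Changing only its manner to fricative gives [ɣ] — the voiced velar fricative.

[ʁuɣʁe]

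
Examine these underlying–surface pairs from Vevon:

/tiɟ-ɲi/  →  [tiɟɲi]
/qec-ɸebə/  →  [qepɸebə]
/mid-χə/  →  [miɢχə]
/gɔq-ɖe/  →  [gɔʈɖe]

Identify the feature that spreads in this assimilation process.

place

The segment that alternates is /c/, which surfaces as [p] when adjacent to /ɸ/.
The change palatal → bilabial matches the place of the following /ɸ/, identifying this as place assimilation.
The other alternating forms pattern the same way: /d/ → [ɢ] before /χ/ (alveolar → uvular, matching uvular); /q/ → [ʈ] before /ɖ/ (uvular → retroflex, matching retroflex) — only place changes, and always toward the following segment.
Nothing changes in [tiɟɲi]: there the adjacent consonants already agree in place (/ɟ/ and /ɲ/ are both palatal), so this form is consistent with the same rule.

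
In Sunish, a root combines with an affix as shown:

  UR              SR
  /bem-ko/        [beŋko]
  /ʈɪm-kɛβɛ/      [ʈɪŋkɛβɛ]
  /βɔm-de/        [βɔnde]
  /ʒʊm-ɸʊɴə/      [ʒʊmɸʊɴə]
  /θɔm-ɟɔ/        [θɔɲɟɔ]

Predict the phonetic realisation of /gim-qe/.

The data show regressive place assimilation: /m/ → [ŋ] before /k/; /m/ → [n] before /d/; /m/ → [ɲ] before /ɟ/. In each pair only place changes, matching the following consonant, while manner and voice stay constant.
Nothing changes in [ʒʊmɸʊɴə]: there the adjacent consonants already agree in place (/m/ and /ɸ/ are both bilabial), so this form is consistent with the same rule.
The rule targets /m/ (voiced bilabial nasal), which sits before the trigger /q/ (uvular).
The voiced uvular nasal is [ɴ], so /m/ → [ɴ].

[giɴqe]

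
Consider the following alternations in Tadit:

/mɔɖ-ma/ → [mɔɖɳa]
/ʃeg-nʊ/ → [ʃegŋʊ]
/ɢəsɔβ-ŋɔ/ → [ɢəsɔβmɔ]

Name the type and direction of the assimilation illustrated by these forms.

The segment that alternates is /m/, which surfaces as [ɳ] when adjacent to /ɖ/.
The change bilabial → retroflex matches the place of the preceding /ɖ/, identifying this as place assimilation.
Manner and voice are unchanged, so the assimilation is partial, not total.
The same holds elsewhere in the data: /n/ → [ŋ] after /g/ (alveolar → velar, matching velar); /ŋ/ → [m] after /β/ (velar → bilabial, matching bilabial) — only place changes, and always toward the preceding segment.
The trigger is the preceding segment, so the direction is progressive (perseverative).

progressive place assimilation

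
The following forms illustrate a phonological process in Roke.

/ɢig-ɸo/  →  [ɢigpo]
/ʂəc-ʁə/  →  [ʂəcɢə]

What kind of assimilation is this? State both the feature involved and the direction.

The segment that alternates is /ɸ/, which surfaces as [p] when adjacent to /g/.
/ɸ/ is a fricative while /g/ is a stop; the output [p] is a stop, matching the trigger — so the feature that spreads is manner.
Place and voice are unchanged, so the assimilation is partial, not total.
The other alternating form patterns the same way: /ʁ/ → [ɢ] after /c/ (fricative → stop, matching a stop) — only manner changes, and always toward the preceding segment.
Since the segment that changes follows the conditioning segment, the assimilation is progressive.

progressive manner assimilation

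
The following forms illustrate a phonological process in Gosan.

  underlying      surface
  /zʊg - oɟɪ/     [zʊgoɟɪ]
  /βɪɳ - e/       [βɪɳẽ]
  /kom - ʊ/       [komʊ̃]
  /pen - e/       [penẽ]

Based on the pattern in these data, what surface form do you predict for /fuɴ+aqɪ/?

The data show progressive nasality assimilation (vowel nasalisation): /e/ → [ẽ] after /ɳ/; /ʊ/ → [ʊ̃] after /m/; /e/ → [ẽ] after /n/ — a vowel is nasalised by an immediately preceding nasal consonant.
No change occurs in [zʊgoɟɪ] because the vowel at the boundary is adjacent to an oral consonant, not a nasal (/o/ next to /g/).
/a/ sits next to the nasal /ɴ/ and is therefore nasalised to [ã].

[fuɴãqɪ]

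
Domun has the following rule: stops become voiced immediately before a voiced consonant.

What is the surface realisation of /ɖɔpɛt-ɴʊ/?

/t/ is a voiceless alveolar stop. The following trigger /ɴ/ is voiced, so /t/ must become voiced as well.
The voiced alveolar stop is [d], so /t/ → [d].

[ɖɔpɛdɴʊ]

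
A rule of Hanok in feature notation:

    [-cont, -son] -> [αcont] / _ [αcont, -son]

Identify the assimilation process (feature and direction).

regressive manner assimilation

The rule copies [cont] (continuancy) from the environment onto the target stops; since [±cont] encodes the stop/fricative manner contrast, the assimilating dimension is manner.
Since the environment is written after the underscore, the trigger follows the target; the direction is regressive.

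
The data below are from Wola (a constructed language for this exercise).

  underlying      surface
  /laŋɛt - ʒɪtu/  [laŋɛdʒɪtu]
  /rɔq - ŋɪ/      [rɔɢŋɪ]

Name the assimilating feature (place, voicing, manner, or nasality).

Comparing underlying and surface forms, /t/ → [d] is the alternation; the neighbouring /ʒ/ is constant.
/t/ is voiceless while /ʒ/ is voiced; the output [d] is voiced, matching the trigger — so the feature that spreads is voicing.
The other alternating form patterns the same way: /q/ → [ɢ] before /ŋ/ (voiceless → voiced, matching voiced) — only voicing changes, and always toward the following segment.

voicing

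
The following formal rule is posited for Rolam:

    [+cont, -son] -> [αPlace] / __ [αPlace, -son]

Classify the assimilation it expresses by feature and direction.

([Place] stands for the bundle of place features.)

The shared variable α links the value of the place features (abbreviated [Place]) on the target to the same value on the neighbouring segment, so place is the feature that assimilates.
Since the environment is written after the underscore, the trigger follows the target; the direction is regressive.

regressive place assimilation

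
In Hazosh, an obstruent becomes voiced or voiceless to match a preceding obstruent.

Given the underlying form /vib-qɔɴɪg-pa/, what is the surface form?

The rule targets /q/ (voiceless uvular stop), which sits after the trigger /b/ (voiced).
The voiced uvular stop is [ɢ], so /q/ → [ɢ].
The same rule applies at the second boundary: /p/ → [b] next to /g/.

[vibɢɔɴɪgba]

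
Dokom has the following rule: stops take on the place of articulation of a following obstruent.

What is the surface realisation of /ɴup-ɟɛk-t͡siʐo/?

[ɴucɟɛtt͡siʐo]

/p/ is a voiceless bilabial stop. The following trigger /ɟ/ is palatal, so /p/ must become palatal as well.
A voiceless palatal stop is [c], so the surface segment is [c].
At the second juncture, /k/ likewise becomes [t] adjacent to /t͡s/.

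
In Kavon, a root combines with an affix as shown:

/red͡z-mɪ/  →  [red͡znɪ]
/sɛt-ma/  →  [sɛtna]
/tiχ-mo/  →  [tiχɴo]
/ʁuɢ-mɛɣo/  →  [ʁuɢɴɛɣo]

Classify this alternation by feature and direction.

progressive place assimilation

The segment that alternates is /m/, which surfaces as [n] when adjacent to /d͡z/.
/m/ is bilabial while /d͡z/ is alveolar; the output [n] is alveolar, matching the trigger — so the feature that spreads is place.
Manner and voice are unchanged, so the assimilation is partial, not total.
Checking the remaining alternations: /m/ → [n] after /t/ (bilabial → alveolar, matching alveolar); /m/ → [ɴ] after /χ/ (bilabial → uvular, matching uvular); /m/ → [ɴ] after /ɢ/ (bilabial → uvular, matching uvular) — only place changes, and always toward the preceding segment.
The trigger is the preceding segment, so the direction is progressive (perseverative).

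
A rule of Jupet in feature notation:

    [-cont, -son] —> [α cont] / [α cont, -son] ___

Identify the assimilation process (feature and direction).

The rule copies [cont] (continuancy) from the environment onto the target stops; since [±cont] encodes the stop/fricative manner contrast, the assimilating dimension is manner.
Since the environment is written before the underscore, the trigger precedes the target; the direction is progressive.

progressive manner assimilation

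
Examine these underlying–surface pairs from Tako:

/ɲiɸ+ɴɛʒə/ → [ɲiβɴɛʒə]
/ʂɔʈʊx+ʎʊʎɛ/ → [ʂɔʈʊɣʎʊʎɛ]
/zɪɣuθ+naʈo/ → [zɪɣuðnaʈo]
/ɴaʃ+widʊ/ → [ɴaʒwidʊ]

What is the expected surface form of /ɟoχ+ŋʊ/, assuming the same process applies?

The data show regressive voicing assimilation: /ɸ/ → [β] before /ɴ/; /x/ → [ɣ] before /ʎ/; /θ/ → [ð] before /n/; /ʃ/ → [ʒ] before /w/. In each pair only voicing changes, matching the following consonant, while place and manner stay constant.
The rule targets /χ/ (voiceless uvular fricative), which sits before the trigger /ŋ/ (voiced).
The voiced uvular fricative is [ʁ], so /χ/ → [ʁ].

[ɟoʁŋʊ]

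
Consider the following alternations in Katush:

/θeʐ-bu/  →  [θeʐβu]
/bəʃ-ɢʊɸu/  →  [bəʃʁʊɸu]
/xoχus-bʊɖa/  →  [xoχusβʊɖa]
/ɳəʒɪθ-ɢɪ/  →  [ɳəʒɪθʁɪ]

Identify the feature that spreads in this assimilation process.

The segment that alternates is /b/, which surfaces as [β] when adjacent to /ʐ/.
The change stop → fricative matches the manner of the preceding /ʐ/, identifying this as manner assimilation.
The other alternating forms pattern the same way: /ɢ/ → [ʁ] after /ʃ/ (stop → fricative, matching a fricative); /b/ → [β] after /s/ (stop → fricative, matching a fricative); /ɢ/ → [ʁ] after /θ/ (stop → fricative, matching a fricative) — only manner changes, and always toward the preceding segment.

manner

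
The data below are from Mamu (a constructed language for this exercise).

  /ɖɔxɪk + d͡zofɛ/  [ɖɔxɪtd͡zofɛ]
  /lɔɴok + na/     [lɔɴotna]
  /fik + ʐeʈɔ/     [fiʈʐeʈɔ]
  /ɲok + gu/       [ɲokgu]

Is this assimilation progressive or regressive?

regressive

Underlying /k/ is realised as [t] next to /d͡z/; /d͡z/ itself does not change.
/k/ is velar while /d͡z/ is alveolar; the output [t] is alveolar, matching the trigger — so the feature that spreads is place.
The other alternating forms pattern the same way: /k/ → [t] before /n/ (velar → alveolar, matching alveolar); /k/ → [ʈ] before /ʐ/ (velar → retroflex, matching retroflex) — only place changes, and always toward the following segment.
No alternation appears in [ɲokgu]: there the adjacent consonants already agree in place (/k/ and /g/ are both velar), so this form is consistent with the same rule.
Since the segment that changes precedes the conditioning segment, the assimilation is regressive.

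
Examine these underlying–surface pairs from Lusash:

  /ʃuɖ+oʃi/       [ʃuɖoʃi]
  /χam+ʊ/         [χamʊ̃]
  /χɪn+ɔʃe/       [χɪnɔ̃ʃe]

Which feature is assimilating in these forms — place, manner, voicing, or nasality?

The vowel /ʊ/ surfaces as nasalised [ʊ̃] next to the preceding nasal /m/ — it has acquired the [+nasal] feature of its neighbour.
Likewise in the remaining data: /ɔ/ → [ɔ̃] after /n/ — each time a vowel is nasalised next to a preceding nasal.
No change occurs in [ʃuɖoʃi] because the vowel at the boundary is adjacent to an oral consonant, not a nasal (/o/ next to /ɖ/).

nasality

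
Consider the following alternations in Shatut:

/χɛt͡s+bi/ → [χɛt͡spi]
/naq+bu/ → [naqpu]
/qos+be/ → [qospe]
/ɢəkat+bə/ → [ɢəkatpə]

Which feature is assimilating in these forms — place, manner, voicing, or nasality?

voicing

Underlying /b/ is realised as [p] next to /t͡s/; /t͡s/ itself does not change.
/b/ is voiced while /t͡s/ is voiceless; the output [p] is voiceless, matching the trigger — so the feature that spreads is voicing.
The other alternating forms pattern the same way: /b/ → [p] after /q/ (voiced → voiceless, matching voiceless); /b/ → [p] after /s/ (voiced → voiceless, matching voiceless); /b/ → [p] after /t/ (voiced → voiceless, matching voiceless) — only voicing changes, and always toward the preceding segment.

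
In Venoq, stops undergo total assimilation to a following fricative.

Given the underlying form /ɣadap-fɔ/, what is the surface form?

/p/ is the segment targeted by the rule; it sits immediately before /f/, so it assimilates completely and surfaces as [f].

[ɣadaffɔ]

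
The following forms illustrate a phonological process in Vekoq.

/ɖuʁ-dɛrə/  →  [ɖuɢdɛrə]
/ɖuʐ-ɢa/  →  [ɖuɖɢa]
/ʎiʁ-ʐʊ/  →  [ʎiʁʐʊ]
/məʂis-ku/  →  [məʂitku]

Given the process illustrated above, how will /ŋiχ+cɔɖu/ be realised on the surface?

[ŋiqcɔɖu]

The data show regressive manner assimilation: /ʁ/ → [ɢ] before /d/; /ʐ/ → [ɖ] before /ɢ/; /s/ → [t] before /k/. In each pair only manner changes, matching the following consonant, while place and voice stay constant.
Nothing changes in [ʎiʁʐʊ]: there the adjacent consonants already agree in manner (/ʁ/ and /ʐ/ are both fricatives), so this form is consistent with the same rule.
/χ/ is a voiceless uvular fricative. The following trigger /c/ is a stop, so /χ/ must become a stop as well.
Changing only its manner to stop gives [q] — the voiceless uvular stop.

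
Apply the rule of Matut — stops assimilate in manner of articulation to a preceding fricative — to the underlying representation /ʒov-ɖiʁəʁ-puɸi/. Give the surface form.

The rule targets /ɖ/ (voiced retroflex stop), which sits after the trigger /v/ (fricative).
Changing only its manner to fricative gives [ʐ] — the voiced retroflex fricative.
At the second juncture, /p/ likewise becomes [ɸ] adjacent to /ʁ/.

[ʒovʐiʁəʁɸuɸi]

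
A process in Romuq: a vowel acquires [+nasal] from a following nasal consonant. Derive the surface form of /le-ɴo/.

The vowel /e/ is adjacent to the following nasal /ɴ/, so it acquires [+nasal] and surfaces as [ẽ].

[lẽɴo]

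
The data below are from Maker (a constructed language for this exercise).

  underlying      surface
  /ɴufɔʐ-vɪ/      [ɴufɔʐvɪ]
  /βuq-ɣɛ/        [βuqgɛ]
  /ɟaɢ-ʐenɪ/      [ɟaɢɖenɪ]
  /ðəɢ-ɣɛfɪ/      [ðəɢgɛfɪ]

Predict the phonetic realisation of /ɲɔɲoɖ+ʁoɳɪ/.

The data show progressive manner assimilation: /ɣ/ → [g] after /q/; /ʐ/ → [ɖ] after /ɢ/; /ɣ/ → [g] after /ɢ/. In each pair only manner changes, matching the preceding consonant, while place and voice stay constant.
No alternation appears in [ɴufɔʐvɪ]: there the adjacent consonants already agree in manner (/v/ and /ʐ/ are both fricatives), so this form is consistent with the same rule.
/ʁ/ is a voiced uvular fricative. The preceding trigger /ɖ/ is a stop, so /ʁ/ must become a stop as well.
Changing only its manner to stop gives [ɢ] — the voiced uvular stop.

[ɲɔɲoɖɢoɳɪ]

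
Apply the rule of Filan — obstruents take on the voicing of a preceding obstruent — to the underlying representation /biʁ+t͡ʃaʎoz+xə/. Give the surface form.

/t͡ʃ/ is a voiceless postalveolar affricate. The preceding trigger /ʁ/ is voiced, so /t͡ʃ/ must become voiced as well.
The voiced postalveolar affricate is [d͡ʒ], so /t͡ʃ/ → [d͡ʒ].
At the second juncture, /x/ likewise becomes [ɣ] adjacent to /z/.

[biʁd͡ʒaʎozɣə]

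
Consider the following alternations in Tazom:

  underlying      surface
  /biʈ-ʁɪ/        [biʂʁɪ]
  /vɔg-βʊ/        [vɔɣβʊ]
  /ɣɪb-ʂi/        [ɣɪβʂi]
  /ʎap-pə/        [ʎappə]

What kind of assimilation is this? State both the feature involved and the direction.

regressive manner assimilation

Comparing underlying and surface forms, /ʈ/ → [ʂ] is the alternation; the neighbouring /ʁ/ is constant.
/ʈ/ is a stop while /ʁ/ is a fricative; the output [ʂ] is a fricative, matching the trigger — so the feature that spreads is manner.
Place and voice are unchanged, so the assimilation is partial, not total.
The other alternating forms pattern the same way: /g/ → [ɣ] before /β/ (stop → fricative, matching a fricative); /b/ → [β] before /ʂ/ (stop → fricative, matching a fricative) — only manner changes, and always toward the following segment.
Nothing changes in [ʎappə]: there the adjacent consonants already agree in manner (/p/ and /p/ are both stops), so this form is consistent with the same rule.
The trigger is the following segment, so the direction is regressive (anticipatory).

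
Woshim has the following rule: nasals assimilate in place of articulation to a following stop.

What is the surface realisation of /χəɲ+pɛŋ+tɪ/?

/ɲ/ is a voiced palatal nasal. The following trigger /p/ is bilabial, so /ɲ/ must become bilabial as well.
Changing only its place to bilabial gives [m] — the voiced bilabial nasal.
At the second juncture, /ŋ/ likewise becomes [n] adjacent to /t/.

[χəmpɛntɪ]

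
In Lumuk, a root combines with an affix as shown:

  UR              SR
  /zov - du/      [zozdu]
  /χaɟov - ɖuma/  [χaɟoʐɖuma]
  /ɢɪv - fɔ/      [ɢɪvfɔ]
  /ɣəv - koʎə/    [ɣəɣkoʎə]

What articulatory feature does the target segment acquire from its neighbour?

place

The segment that alternates is /v/, which surfaces as [z] when adjacent to /d/.
/v/ is labiodental while /d/ is alveolar; the output [z] is alveolar, matching the trigger — so the feature that spreads is place.
The same holds elsewhere in the data: /v/ → [ʐ] before /ɖ/ (labiodental → retroflex, matching retroflex); /v/ → [ɣ] before /k/ (labiodental → velar, matching velar) — only place changes, and always toward the following segment.
No alternation appears in [ɢɪvfɔ]: there the adjacent consonants already agree in place (/v/ and /f/ are both labiodental), so this form is consistent with the same rule.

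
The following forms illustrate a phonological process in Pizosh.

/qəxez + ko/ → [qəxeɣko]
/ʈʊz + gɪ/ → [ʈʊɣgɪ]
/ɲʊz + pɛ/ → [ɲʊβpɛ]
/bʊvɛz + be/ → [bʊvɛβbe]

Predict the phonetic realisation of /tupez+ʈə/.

[tupeʐʈə]

The data show regressive place assimilation: /z/ → [ɣ] before /k/; /z/ → [ɣ] before /g/; /z/ → [β] before /p/; /z/ → [β] before /b/. In each pair only place changes, matching the following consonant, while manner and voice stay constant.
The rule targets /z/ (voiced alveolar fricative), which sits before the trigger /ʈ/ (retroflex).
A voiced retroflex fricative is [ʐ], so the surface segment is [ʐ].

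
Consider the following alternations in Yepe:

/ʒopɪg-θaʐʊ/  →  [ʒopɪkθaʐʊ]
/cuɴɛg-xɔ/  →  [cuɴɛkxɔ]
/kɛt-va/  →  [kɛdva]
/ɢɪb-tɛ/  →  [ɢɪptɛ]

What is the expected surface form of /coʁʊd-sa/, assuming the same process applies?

[coʁʊtsa]

The data show regressive voicing assimilation: /g/ → [k] before /θ/; /g/ → [k] before /x/; /t/ → [d] before /v/; /b/ → [p] before /t/. In each pair only voicing changes, matching the following consonant, while place and manner stay constant.
/d/ is a voiced alveolar stop. The following trigger /s/ is voiceless, so /d/ must become voiceless as well.
Changing only its voicing to voiceless gives [t] — the voiceless alveolar stop.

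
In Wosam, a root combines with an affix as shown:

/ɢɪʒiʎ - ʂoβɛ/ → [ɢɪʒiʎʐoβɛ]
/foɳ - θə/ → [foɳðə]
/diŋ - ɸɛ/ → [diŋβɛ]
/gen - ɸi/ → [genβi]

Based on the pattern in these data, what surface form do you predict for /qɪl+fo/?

The data show progressive voicing assimilation: /ʂ/ → [ʐ] after /ʎ/; /θ/ → [ð] after /ɳ/; /ɸ/ → [β] after /ŋ/; /ɸ/ → [β] after /n/. In each pair only voicing changes, matching the preceding consonant, while place and manner stay constant.
/f/ is a voiceless labiodental fricative. The preceding trigger /l/ is voiced, so /f/ must become voiced as well.
A voiced labiodental fricative is [v], so the surface segment is [v].

[qɪlvo]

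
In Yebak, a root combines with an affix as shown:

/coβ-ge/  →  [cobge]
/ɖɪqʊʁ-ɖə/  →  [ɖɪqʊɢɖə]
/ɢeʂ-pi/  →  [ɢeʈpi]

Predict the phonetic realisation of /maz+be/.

The data show regressive manner assimilation: /β/ → [b] before /g/; /ʁ/ → [ɢ] before /ɖ/; /ʂ/ → [ʈ] before /p/. In each pair only manner changes, matching the following consonant, while place and voice stay constant.
The rule targets /z/ (voiced alveolar fricative), which sits before the trigger /b/ (stop).
The voiced alveolar stop is [d], so /z/ → [d].

[madbe]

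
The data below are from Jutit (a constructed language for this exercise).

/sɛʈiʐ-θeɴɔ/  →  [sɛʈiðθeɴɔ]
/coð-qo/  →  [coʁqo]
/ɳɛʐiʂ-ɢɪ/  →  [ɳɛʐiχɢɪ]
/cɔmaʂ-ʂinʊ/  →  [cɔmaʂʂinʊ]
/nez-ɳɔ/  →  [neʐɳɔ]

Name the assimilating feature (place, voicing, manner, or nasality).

place

Underlying /ʐ/ is realised as [ð] next to /θ/; /θ/ itself does not change.
/ʐ/ is retroflex while /θ/ is dental; the output [ð] is dental, matching the trigger — so the feature that spreads is place.
The same holds elsewhere in the data: /ð/ → [ʁ] before /q/ (dental → uvular, matching uvular); /ʂ/ → [χ] before /ɢ/ (retroflex → uvular, matching uvular); /z/ → [ʐ] before /ɳ/ (alveolar → retroflex, matching retroflex) — only place changes, and always toward the following segment.
Nothing changes in [cɔmaʂʂinʊ]: there the adjacent consonants already agree in place (/ʂ/ and /ʂ/ are both retroflex), so this form is consistent with the same rule.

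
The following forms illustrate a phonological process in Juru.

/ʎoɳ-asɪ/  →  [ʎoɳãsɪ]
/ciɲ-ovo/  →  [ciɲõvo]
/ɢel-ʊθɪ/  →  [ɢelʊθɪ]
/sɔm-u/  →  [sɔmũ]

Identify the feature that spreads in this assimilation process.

The vowel /a/ surfaces as nasalised [ã] next to the preceding nasal /ɳ/ — it has acquired the [+nasal] feature of its neighbour.
The other forms show the same pattern: /o/ → [õ] after /ɲ/; /u/ → [ũ] after /m/ — each time a vowel is nasalised next to a preceding nasal.
No change occurs in [ɢelʊθɪ] because the vowel at the boundary is adjacent to an oral consonant, not a nasal (/ʊ/ next to /l/).

nasality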